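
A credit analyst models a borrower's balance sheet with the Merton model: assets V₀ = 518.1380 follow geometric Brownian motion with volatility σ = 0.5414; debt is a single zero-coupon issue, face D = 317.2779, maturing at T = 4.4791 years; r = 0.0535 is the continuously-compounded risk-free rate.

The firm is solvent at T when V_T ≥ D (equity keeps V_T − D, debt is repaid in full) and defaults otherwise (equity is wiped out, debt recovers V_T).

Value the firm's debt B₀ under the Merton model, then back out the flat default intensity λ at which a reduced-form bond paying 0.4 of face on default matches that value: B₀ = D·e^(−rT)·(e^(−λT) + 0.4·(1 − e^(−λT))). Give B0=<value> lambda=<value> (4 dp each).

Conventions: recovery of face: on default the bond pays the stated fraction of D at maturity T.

B0=189.8466 lambda=0.1138

Equity is a call on the firm's assets struck at D = 317.2779:
d₁ = [ln(V₀/D) + (r + σ²/2)T] / (σ√T)
   = [ln(518.1380/317.2779) + (0.0535 + 0.5·0.5414²)·4.4791] / (0.5414·√4.4791)
   = [0.490464 + 0.896075] / 1.145813 = 1.210092
d₂ = d₁ − σ√T = 1.210092 − 1.145813 = 0.064279
N(d₁) = 0.886878,  N(d₂) = 0.525626,  e^(−rT) = 0.786918
E₀ = V₀·N(d₁) − D·e^(−rT)·N(d₂)
   = 518.1380·0.886878 − 317.2779·0.786918·0.525626 = 328.291427
B₀ = V₀ − E₀ = 518.1380 − 328.291427 = 189.846573
e^(−λT) = (B₀·e^(rT)/D − 0.4)/(1 − 0.4) = (189.8466·1.270781/317.2779 − 0.4)/0.6 = 0.60064240
λ = −ln(0.60064240)/4.4791 = 0.113808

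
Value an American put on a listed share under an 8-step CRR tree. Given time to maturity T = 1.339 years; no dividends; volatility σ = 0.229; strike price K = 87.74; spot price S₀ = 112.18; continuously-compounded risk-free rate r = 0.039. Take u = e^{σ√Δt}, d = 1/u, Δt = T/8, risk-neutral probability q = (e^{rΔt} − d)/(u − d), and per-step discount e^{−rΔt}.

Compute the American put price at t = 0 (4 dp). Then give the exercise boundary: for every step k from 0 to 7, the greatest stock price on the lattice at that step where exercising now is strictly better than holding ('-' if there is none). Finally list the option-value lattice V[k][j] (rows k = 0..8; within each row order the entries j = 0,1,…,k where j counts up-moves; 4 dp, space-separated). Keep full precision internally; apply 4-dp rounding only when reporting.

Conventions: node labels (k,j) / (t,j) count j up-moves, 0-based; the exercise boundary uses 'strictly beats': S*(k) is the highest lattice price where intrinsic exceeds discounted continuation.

price = 1.7701
boundary = - - - - - 70.2225 63.9423 70.2225
tree:
1.7701
2.9645 0.6521
4.8536 1.1983 0.1388
7.7289 2.1696 0.2860 0.0000
11.8905 3.8534 0.5892 0.0000 0.0000
17.5175 6.6686 1.2141 0.0000 0.0000 0.0000
23.7977 11.1210 2.5016 0.0000 0.0000 0.0000 0.0000
29.5162 17.5175 5.1544 0.0000 0.0000 0.0000 0.0000 0.0000
34.7233 23.7977 10.6206 0.0000 0.0000 0.0000 0.0000 0.0000 0.0000

Δt=0.16737  u=1.09822  d=0.91057  q=0.51150  discount=0.99349
step 8 (expiry): payoffs max(K−S,0) = 34.7233 23.7977 10.6206 0.0000 0.0000 0.0000 0.0000 0.0000 0.0000
step 7: (k=7,j=0): S=58.2238, K−S=29.5162, hold=28.9454 ⇒ V=29.5162 exercise | (k=7,j=1): S=70.2225, K−S=17.5175, hold=16.9467 ⇒ V=17.5175 exercise | (k=7,j=2): S=84.6938, K−S=3.0462, hold=5.1544 ⇒ V=5.1544 continue | (k=7,j=3): S=102.1475, K−S=0.0000, hold=0.0000 ⇒ V=0.0000 continue | (k=7,j=4): S=123.1979, K−S=0.0000, hold=0.0000 ⇒ V=0.0000 continue | (k=7,j=5): S=148.5864, K−S=0.0000, hold=0.0000 ⇒ V=0.0000 continue | (k=7,j=6): S=179.2069, K−S=0.0000, hold=0.0000 ⇒ V=0.0000 continue | (k=7,j=7): S=216.1377, K−S=0.0000, hold=0.0000 ⇒ V=0.0000 continue  boundary S*=70.2225
step 6: (k=6,j=0): S=63.9423, K−S=23.7977, hold=23.2268 ⇒ V=23.7977 exercise | (k=6,j=1): S=77.1194, K−S=10.6206, hold=11.1210 ⇒ V=11.1210 continue | (k=6,j=2): S=93.0121, K−S=0.0000, hold=2.5016 ⇒ V=2.5016 continue | (k=6,j=3): S=112.1800, K−S=0.0000, hold=0.0000 ⇒ V=0.0000 continue | (k=6,j=4): S=135.2979, K−S=0.0000, hold=0.0000 ⇒ V=0.0000 continue | (k=6,j=5): S=163.1800, K−S=0.0000, hold=0.0000 ⇒ V=0.0000 continue | (k=6,j=6): S=196.8080, K−S=0.0000, hold=0.0000 ⇒ V=0.0000 continue  boundary S*=63.9423
step 5: (k=5,j=0): S=70.2225, K−S=17.5175, hold=17.2010 ⇒ V=17.5175 exercise | (k=5,j=1): S=84.6938, K−S=3.0462, hold=6.6686 ⇒ V=6.6686 continue | (k=5,j=2): S=102.1475, K−S=0.0000, hold=1.2141 ⇒ V=1.2141 continue | (k=5,j=3): S=123.1979, K−S=0.0000, hold=0.0000 ⇒ V=0.0000 continue | (k=5,j=4): S=148.5864, K−S=0.0000, hold=0.0000 ⇒ V=0.0000 continue | (k=5,j=5): S=179.2069, K−S=0.0000, hold=0.0000 ⇒ V=0.0000 continue  boundary S*=70.2225
step 4: (k=4,j=0): S=77.1194, K−S=10.6206, hold=11.8905 ⇒ V=11.8905 continue | (k=4,j=1): S=93.0121, K−S=0.0000, hold=3.8534 ⇒ V=3.8534 continue | (k=4,j=2): S=112.1800, K−S=0.0000, hold=0.5892 ⇒ V=0.5892 continue | (k=4,j=3): S=135.2979, K−S=0.0000, hold=0.0000 ⇒ V=0.0000 continue | (k=4,j=4): S=163.1800, K−S=0.0000, hold=0.0000 ⇒ V=0.0000 continue  boundary S*=-
step 3: (k=3,j=0): S=84.6938, K−S=3.0462, hold=7.7289 ⇒ V=7.7289 continue | (k=3,j=1): S=102.1475, K−S=0.0000, hold=2.1696 ⇒ V=2.1696 continue | (k=3,j=2): S=123.1979, K−S=0.0000, hold=0.2860 ⇒ V=0.2860 continue | (k=3,j=3): S=148.5864, K−S=0.0000, hold=0.0000 ⇒ V=0.0000 continue  boundary S*=-
step 2: (k=2,j=0): S=93.0121, K−S=0.0000, hold=4.8536 ⇒ V=4.8536 continue | (k=2,j=1): S=112.1800, K−S=0.0000, hold=1.1983 ⇒ V=1.1983 continue | (k=2,j=2): S=135.2979, K−S=0.0000, hold=0.1388 ⇒ V=0.1388 continue  boundary S*=-
step 1: (k=1,j=0): S=102.1475, K−S=0.0000, hold=2.9645 ⇒ V=2.9645 continue | (k=1,j=1): S=123.1979, K−S=0.0000, hold=0.6521 ⇒ V=0.6521 continue  boundary S*=-
step 0: (k=0,j=0): S=112.1800, K−S=0.0000, hold=1.7701 ⇒ V=1.7701 continue  boundary S*=-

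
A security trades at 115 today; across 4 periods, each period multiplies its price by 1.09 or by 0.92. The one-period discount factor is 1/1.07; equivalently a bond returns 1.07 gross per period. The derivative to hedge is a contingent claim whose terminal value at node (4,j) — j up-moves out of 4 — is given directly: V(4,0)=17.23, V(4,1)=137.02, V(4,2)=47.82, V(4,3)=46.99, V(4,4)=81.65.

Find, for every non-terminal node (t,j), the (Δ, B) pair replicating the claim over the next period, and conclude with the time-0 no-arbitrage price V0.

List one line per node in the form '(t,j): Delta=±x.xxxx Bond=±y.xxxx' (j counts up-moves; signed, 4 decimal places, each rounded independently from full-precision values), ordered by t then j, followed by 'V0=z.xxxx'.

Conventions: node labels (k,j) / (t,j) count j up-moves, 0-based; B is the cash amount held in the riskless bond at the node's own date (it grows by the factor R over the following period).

Arbitrage-free pricing uses the up-move probability p* = (R−d)/(u−d) = 0.8824, discounting each step at R = 1.07.
Expiry values: V(4,0)=17.2300, V(4,1)=137.0200, V(4,2)=47.8200, V(4,3)=46.9900, V(4,4)=81.6500
(3,0): S=89.5491. Δ = (V_up−V_dn)/(S_up−S_dn) = (137.0200−17.2300)/(97.6085−82.3852) = 7.8688. V = [p*·137.0200 + (1−p*)·17.2300]/1.07 = 114.8851. B = V − Δ·S = -589.7620.
(3,1): S=106.0962. Δ = (V_up−V_dn)/(S_up−S_dn) = (47.8200−137.0200)/(115.6449−97.6085) = -4.9456. V = [p*·47.8200 + (1−p*)·137.0200]/1.07 = 54.4992. B = V − Δ·S = 579.2051.
(3,2): S=125.7010. Δ = (V_up−V_dn)/(S_up−S_dn) = (46.9900−47.8200)/(137.0141−115.6449) = -0.0388. V = [p*·46.9900 + (1−p*)·47.8200]/1.07 = 44.0071. B = V − Δ·S = 48.8895.
(3,3): S=148.9283. Δ = (V_up−V_dn)/(S_up−S_dn) = (81.6500−46.9900)/(162.3319−137.0141) = 1.3690. V = [p*·81.6500 + (1−p*)·46.9900]/1.07 = 72.4975. B = V − Δ·S = -131.3848.
(2,0): S=97.3360. Δ = (V_up−V_dn)/(S_up−S_dn) = (54.4992−114.8851)/(106.0962−89.5491) = -3.6493. V = [p*·54.4992 + (1−p*)·114.8851]/1.07 = 57.5733. B = V − Δ·S = 412.7846.
(2,1): S=115.3220. Δ = (V_up−V_dn)/(S_up−S_dn) = (44.0071−54.4992)/(125.7010−106.0962) = -0.5352. V = [p*·44.0071 + (1−p*)·54.4992]/1.07 = 42.2818. B = V − Δ·S = 103.9996.
(2,2): S=136.6315. Δ = (V_up−V_dn)/(S_up−S_dn) = (72.4975−44.0071)/(148.9283−125.7010) = 1.2266. V = [p*·72.4975 + (1−p*)·44.0071]/1.07 = 64.6222. B = V − Δ·S = -102.9683.
(1,0): S=105.8000. Δ = (V_up−V_dn)/(S_up−S_dn) = (42.2818−57.5733)/(115.3220−97.3360) = -0.8502. V = [p*·42.2818 + (1−p*)·57.5733]/1.07 = 41.1970. B = V − Δ·S = 131.1470.
(1,1): S=125.3500. Δ = (V_up−V_dn)/(S_up−S_dn) = (64.6222−42.2818)/(136.6315−115.3220) = 1.0484. V = [p*·64.6222 + (1−p*)·42.2818]/1.07 = 57.9382. B = V − Δ·S = -73.4758.
(0,0): S=115.0000. Δ = (V_up−V_dn)/(S_up−S_dn) = (57.9382−41.1970)/(125.3500−105.8000) = 0.8563. V = [p*·57.9382 + (1−p*)·41.1970]/1.07 = 52.3072. B = V − Δ·S = -46.1706.
Sanity check at the root: Δ(0,0)·S0 + B(0,0) reproduces V0 = 52.3072.

(0,0): Delta=0.8563 Bond=-46.1706
(1,0): Delta=-0.8502 Bond=131.1470
(1,1): Delta=1.0484 Bond=-73.4758
(2,0): Delta=-3.6493 Bond=412.7846
(2,1): Delta=-0.5352 Bond=103.9996
(2,2): Delta=1.2266 Bond=-102.9683
(3,0): Delta=7.8688 Bond=-589.7620
(3,1): Delta=-4.9456 Bond=579.2051
(3,2): Delta=-0.0388 Bond=48.8895
(3,3): Delta=1.3690 Bond=-131.3848
V0=52.3072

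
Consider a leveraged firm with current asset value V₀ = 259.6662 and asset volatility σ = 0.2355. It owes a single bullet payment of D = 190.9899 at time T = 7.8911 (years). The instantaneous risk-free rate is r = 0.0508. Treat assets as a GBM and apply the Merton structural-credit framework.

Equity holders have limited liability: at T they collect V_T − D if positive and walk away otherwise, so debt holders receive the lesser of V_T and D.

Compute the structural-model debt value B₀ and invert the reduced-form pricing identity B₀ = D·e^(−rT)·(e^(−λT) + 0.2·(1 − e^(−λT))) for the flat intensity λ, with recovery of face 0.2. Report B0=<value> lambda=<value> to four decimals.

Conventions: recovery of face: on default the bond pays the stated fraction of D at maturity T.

B0=119.4478 lambda=0.0109

Apply the equity-as-call identities (strike 190.9899, horizon 7.8911 years):
d₁ = [ln(V₀/D) + (r + σ²/2)T] / (σ√T)
   = [ln(259.6662/190.9899) + (0.0508 + 0.5·0.2355²)·7.8911] / (0.2355·√7.8911)
   = [0.307176 + 0.619689] / 0.661545 = 1.401061
d₂ = d₁ − σ√T = 1.401061 − 0.661545 = 0.739515
N(d₁) = 0.919402,  N(d₂) = 0.770203,  e^(−rT) = 0.669739
E₀ = V₀·N(d₁) − D·e^(−rT)·N(d₂)
   = 259.6662·0.919402 − 190.9899·0.669739·0.770203 = 140.218440
B₀ = V₀ − E₀ = 259.6662 − 140.218440 = 119.447760
e^(−λT) = (B₀·e^(rT)/D − 0.2)/(1 − 0.2) = (119.4478·1.493120/190.9899 − 0.2)/0.8 = 0.91727309
λ = −ln(0.91727309)/7.8911 = 0.010943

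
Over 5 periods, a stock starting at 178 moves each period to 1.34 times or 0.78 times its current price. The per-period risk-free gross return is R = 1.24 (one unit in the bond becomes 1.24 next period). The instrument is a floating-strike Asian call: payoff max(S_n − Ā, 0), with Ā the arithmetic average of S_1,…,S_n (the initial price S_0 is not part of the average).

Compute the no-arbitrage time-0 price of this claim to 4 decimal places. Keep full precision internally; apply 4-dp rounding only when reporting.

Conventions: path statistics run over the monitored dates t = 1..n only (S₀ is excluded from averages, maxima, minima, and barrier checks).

Risk-neutral up-probability p* = (R−d)/(u−d) = (1.24−0.78)/(1.34−0.78) = 0.8214; the claim prices as the p*-weighted sum of path payoffs discounted by R^5.
Enumerate all 2^5 = 32 price paths (U = up ×1.34, D = down ×0.78); each path with k up-moves has probability p*^k·(1−p*)^(5−k).
DDDDD: Ā=89.7768, payoff=0.0000, prob=0.000182
UDDDD: Ā=154.2319, payoff=0.0000, prob=0.000835
DUDDD: Ā=134.2959, payoff=0.0000, prob=0.000835
UUDDD: Ā=230.7135, payoff=0.0000, prob=0.003842
DDUDD: Ā=118.7458, payoff=0.0000, prob=0.000835
UDUDD: Ā=203.9993, payoff=0.0000, prob=0.003842
DUUDD: Ā=184.0633, payoff=0.0000, prob=0.003842
UUUDD: Ā=316.2113, payoff=0.0000, prob=0.017674
DDDUD: Ā=106.6168, payoff=0.0000, prob=0.000835
UDDUD: Ā=183.1622, payoff=0.0000, prob=0.003842
DUDUD: Ā=163.2262, payoff=0.0000, prob=0.003842
UUDUD: Ā=280.4142, payoff=0.0000, prob=0.017674
DDUUD: Ā=147.6761, payoff=3.9987, prob=0.003842
UDUUD: Ā=253.6999, payoff=6.8696, prob=0.017674
DUUUD: Ā=233.7639, payoff=26.8056, prob=0.017674
UUUUD: Ā=401.5945, payoff=46.0506, prob=0.081300
DDDDU: Ā=97.1561, payoff=0.0000, prob=0.000835
UDDDU: Ā=166.9092, payoff=0.0000, prob=0.003842
DUDDU: Ā=146.9732, payoff=4.7016, prob=0.003842
UUDDU: Ā=252.4925, payoff=8.0771, prob=0.017674
DDUDU: Ā=131.4231, payoff=20.2517, prob=0.003842
UDUDU: Ā=225.7782, payoff=34.7913, prob=0.017674
DUUDU: Ā=205.8422, payoff=54.7273, prob=0.017674
UUUDU: Ā=353.6264, payoff=94.0187, prob=0.081300
DDDUU: Ā=119.2941, payoff=32.3807, prob=0.003842
UDDUU: Ā=204.9411, payoff=55.6284, prob=0.017674
DUDUU: Ā=185.0051, payoff=75.5644, prob=0.017674
UUDUU: Ā=317.8293, payoff=129.8158, prob=0.081300
DDUUU: Ā=169.4550, payoff=91.1145, prob=0.017674
UDUUU: Ā=291.1150, payoff=156.5300, prob=0.081300
DUUUU: Ā=271.1790, payoff=176.4660, prob=0.081300
UUUUU: Ā=465.8717, payoff=303.1596, prob=0.373981
Price = Σ prob·payoff / R^5 = 168.874855 / 2.931625 = 57.6045

price = 57.6045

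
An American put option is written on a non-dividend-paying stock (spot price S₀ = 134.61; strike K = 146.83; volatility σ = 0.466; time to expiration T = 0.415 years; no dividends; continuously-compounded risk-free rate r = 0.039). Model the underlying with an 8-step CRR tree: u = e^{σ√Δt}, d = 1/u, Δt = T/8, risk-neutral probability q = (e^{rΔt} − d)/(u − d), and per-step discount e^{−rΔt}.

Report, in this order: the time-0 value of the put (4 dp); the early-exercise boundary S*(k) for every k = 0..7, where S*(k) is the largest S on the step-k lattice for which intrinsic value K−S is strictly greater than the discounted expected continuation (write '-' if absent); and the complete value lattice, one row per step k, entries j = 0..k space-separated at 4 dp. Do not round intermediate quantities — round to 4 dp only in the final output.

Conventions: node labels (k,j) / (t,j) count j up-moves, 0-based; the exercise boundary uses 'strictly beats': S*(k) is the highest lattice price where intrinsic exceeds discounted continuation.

Δt=0.05187  u=1.11197  d=0.89930  q=0.48301  discount=0.99798
step 8 (expiry): payoffs max(K−S,0) = 89.2434 75.6250 58.7861 37.9650 12.2200 0.0000 0.0000 0.0000 0.0000
step 7: (k=7,j=0): S=64.0347, K−S=82.7953, hold=82.4985 ⇒ V=82.7953 exercise | (k=7,j=1): S=79.1780, K−S=67.6520, hold=67.3552 ⇒ V=67.6520 exercise | (k=7,j=2): S=97.9025, K−S=48.9275, hold=48.6307 ⇒ V=48.9275 exercise | (k=7,j=3): S=121.0550, K−S=25.7750, hold=25.4782 ⇒ V=25.7750 exercise | (k=7,j=4): S=149.6828, K−S=0.0000, hold=6.3048 ⇒ V=6.3048 continue | (k=7,j=5): S=185.0806, K−S=0.0000, hold=0.0000 ⇒ V=0.0000 continue | (k=7,j=6): S=228.8495, K−S=0.0000, hold=0.0000 ⇒ V=0.0000 continue | (k=7,j=7): S=282.9691, K−S=0.0000, hold=0.0000 ⇒ V=0.0000 continue  boundary S*=121.0550
step 6: (k=6,j=0): S=71.2050, K−S=75.6250, hold=75.3283 ⇒ V=75.6250 exercise | (k=6,j=1): S=88.0439, K−S=58.7861, hold=58.4893 ⇒ V=58.7861 exercise | (k=6,j=2): S=108.8650, K−S=37.9650, hold=37.6682 ⇒ V=37.9650 exercise | (k=6,j=3): S=134.6100, K−S=12.2200, hold=16.3375 ⇒ V=16.3375 continue | (k=6,j=4): S=166.4433, K−S=0.0000, hold=3.2529 ⇒ V=3.2529 continue | (k=6,j=5): S=205.8048, K−S=0.0000, hold=0.0000 ⇒ V=0.0000 continue | (k=6,j=6): S=254.4746, K−S=0.0000, hold=0.0000 ⇒ V=0.0000 continue  boundary S*=108.8650
step 5: (k=5,j=0): S=79.1780, K−S=67.6520, hold=67.3552 ⇒ V=67.6520 exercise | (k=5,j=1): S=97.9025, K−S=48.9275, hold=48.6307 ⇒ V=48.9275 exercise | (k=5,j=2): S=121.0550, K−S=25.7750, hold=27.4630 ⇒ V=27.4630 continue | (k=5,j=3): S=149.6828, K−S=0.0000, hold=9.9972 ⇒ V=9.9972 continue | (k=5,j=4): S=185.0806, K−S=0.0000, hold=1.6783 ⇒ V=1.6783 continue | (k=5,j=5): S=228.8495, K−S=0.0000, hold=0.0000 ⇒ V=0.0000 continue  boundary S*=97.9025
step 4: (k=4,j=0): S=88.0439, K−S=58.7861, hold=58.4893 ⇒ V=58.7861 exercise | (k=4,j=1): S=108.8650, K−S=37.9650, hold=38.4819 ⇒ V=38.4819 continue | (k=4,j=2): S=134.6100, K−S=12.2200, hold=18.9884 ⇒ V=18.9884 continue | (k=4,j=3): S=166.4433, K−S=0.0000, hold=5.9670 ⇒ V=5.9670 continue | (k=4,j=4): S=205.8048, K−S=0.0000, hold=0.8659 ⇒ V=0.8659 continue  boundary S*=88.0439
step 3: (k=3,j=0): S=97.9025, K−S=48.9275, hold=48.8799 ⇒ V=48.9275 exercise | (k=3,j=1): S=121.0550, K−S=25.7750, hold=29.0075 ⇒ V=29.0075 continue | (k=3,j=2): S=149.6828, K−S=0.0000, hold=12.6732 ⇒ V=12.6732 continue | (k=3,j=3): S=185.0806, K−S=0.0000, hold=3.4960 ⇒ V=3.4960 continue  boundary S*=97.9025
step 2: (k=2,j=0): S=108.8650, K−S=37.9650, hold=39.2265 ⇒ V=39.2265 continue | (k=2,j=1): S=134.6100, K−S=12.2200, hold=21.0752 ⇒ V=21.0752 continue | (k=2,j=2): S=166.4433, K−S=0.0000, hold=8.2239 ⇒ V=8.2239 continue  boundary S*=-
step 1: (k=1,j=0): S=121.0550, K−S=25.7750, hold=30.3976 ⇒ V=30.3976 continue | (k=1,j=1): S=149.6828, K−S=0.0000, hold=14.8378 ⇒ V=14.8378 continue  boundary S*=-
step 0: (k=0,j=0): S=134.6100, K−S=12.2200, hold=22.8357 ⇒ V=22.8357 continue  boundary S*=-

price = 22.8357
boundary = - - - 97.9025 88.0439 97.9025 108.8650 121.0550
tree:
22.8357
30.3976 14.8378
39.2265 21.0752 8.2239
48.9275 29.0075 12.6732 3.4960
58.7861 38.4819 18.9884 5.9670 0.8659
67.6520 48.9275 27.4630 9.9972 1.6783 0.0000
75.6250 58.7861 37.9650 16.3375 3.2529 0.0000 0.0000
82.7953 67.6520 48.9275 25.7750 6.3048 0.0000 0.0000 0.0000
89.2434 75.6250 58.7861 37.9650 12.2200 0.0000 0.0000 0.0000 0.0000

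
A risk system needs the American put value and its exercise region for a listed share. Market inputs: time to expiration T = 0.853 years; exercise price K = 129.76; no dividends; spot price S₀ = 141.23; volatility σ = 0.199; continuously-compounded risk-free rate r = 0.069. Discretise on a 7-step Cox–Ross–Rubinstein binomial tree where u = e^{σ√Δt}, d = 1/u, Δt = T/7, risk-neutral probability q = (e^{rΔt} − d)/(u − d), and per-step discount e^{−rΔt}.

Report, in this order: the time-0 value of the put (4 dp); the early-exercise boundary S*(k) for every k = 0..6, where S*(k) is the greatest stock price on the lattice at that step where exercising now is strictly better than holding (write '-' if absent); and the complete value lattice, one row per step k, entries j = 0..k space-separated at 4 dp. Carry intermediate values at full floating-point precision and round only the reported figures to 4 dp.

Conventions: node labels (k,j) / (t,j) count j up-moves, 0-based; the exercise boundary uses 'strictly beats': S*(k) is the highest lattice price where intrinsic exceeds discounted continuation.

Δt=0.12186, u=1.07194, d=0.93289, q=0.54337, disc=e^(-rΔt)=0.99163
k=7 terminal: V=max(K-S,0) → 42.9154 29.9713 15.0980 0.0000 0.0000 0.0000 0.0000 0.0000
k=6: j=0 S=93.0920 intr=36.6680 cont=35.5816 V=36.6680[EX]; j=1 S=106.9671 intr=22.7929 cont=21.7064 V=22.7929[EX]; j=2 S=122.9104 intr=6.8496 cont=6.8365 V=6.8496[EX]; j=3 S=141.2300 intr=0.0000 cont=0.0000 V=0.0000[hold]; j=4 S=162.2801 intr=0.0000 cont=0.0000 V=0.0000[hold]; j=5 S=186.4677 intr=0.0000 cont=0.0000 V=0.0000[hold]; j=6 S=214.2603 intr=0.0000 cont=0.0000 V=0.0000[hold]  S*(6)=122.9104
k=5: j=0 S=99.7887 intr=29.9713 cont=28.8849 V=29.9713[EX]; j=1 S=114.6620 intr=15.0980 cont=14.0115 V=15.0980[EX]; j=2 S=131.7522 intr=0.0000 cont=3.1016 V=3.1016[hold]; j=3 S=151.3896 intr=0.0000 cont=0.0000 V=0.0000[hold]; j=4 S=173.9540 intr=0.0000 cont=0.0000 V=0.0000[hold]; j=5 S=199.8815 intr=0.0000 cont=0.0000 V=0.0000[hold]  S*(5)=114.6620
k=4: j=0 S=106.9671 intr=22.7929 cont=21.7064 V=22.7929[EX]; j=1 S=122.9104 intr=6.8496 cont=8.5077 V=8.5077[hold]; j=2 S=141.2300 intr=0.0000 cont=1.4044 V=1.4044[hold]; j=3 S=162.2801 intr=0.0000 cont=0.0000 V=0.0000[hold]; j=4 S=186.4677 intr=0.0000 cont=0.0000 V=0.0000[hold]  S*(4)=106.9671
k=3: j=0 S=114.6620 intr=15.0980 cont=14.9049 V=15.0980[EX]; j=1 S=131.7522 intr=0.0000 cont=4.6091 V=4.6091[hold]; j=2 S=151.3896 intr=0.0000 cont=0.6359 V=0.6359[hold]; j=3 S=173.9540 intr=0.0000 cont=0.0000 V=0.0000[hold]  S*(3)=114.6620
k=2: j=0 S=122.9104 intr=6.8496 cont=9.3200 V=9.3200[hold]; j=1 S=141.2300 intr=0.0000 cont=2.4297 V=2.4297[hold]; j=2 S=162.2801 intr=0.0000 cont=0.2880 V=0.2880[hold]  S*(2)=-
k=1: j=0 S=131.7522 intr=0.0000 cont=5.5294 V=5.5294[hold]; j=1 S=151.3896 intr=0.0000 cont=1.2554 V=1.2554[hold]  S*(1)=-
k=0: j=0 S=141.2300 intr=0.0000 cont=3.1802 V=3.1802[hold]  S*(0)=-

price = 3.1802
boundary = - - - 114.6620 106.9671 114.6620 122.9104
tree:
3.1802
5.5294 1.2554
9.3200 2.4297 0.2880
15.0980 4.6091 0.6359 0.0000
22.7929 8.5077 1.4044 0.0000 0.0000
29.9713 15.0980 3.1016 0.0000 0.0000 0.0000
36.6680 22.7929 6.8496 0.0000 0.0000 0.0000 0.0000
42.9154 29.9713 15.0980 0.0000 0.0000 0.0000 0.0000 0.0000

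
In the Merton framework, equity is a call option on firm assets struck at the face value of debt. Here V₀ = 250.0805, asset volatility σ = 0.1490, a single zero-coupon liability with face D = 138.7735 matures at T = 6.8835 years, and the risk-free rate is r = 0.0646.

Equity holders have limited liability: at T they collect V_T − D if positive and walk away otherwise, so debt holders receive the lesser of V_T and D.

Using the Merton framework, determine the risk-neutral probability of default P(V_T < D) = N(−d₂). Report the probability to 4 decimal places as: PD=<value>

PD=0.0072

With assets at 250.0805 and a single debt payment of 138.7735 at 6.8835 years:
d₁ = [ln(V₀/D) + (r + σ²/2)T] / (σ√T)
   = [ln(250.0805/138.7735) + (0.0646 + 0.5·0.1490²)·6.8835] / (0.1490·√6.8835)
   = [0.588940 + 0.521084] / 0.390923 = 2.839498
d₂ = d₁ − σ√T = 2.839498 − 0.390923 = 2.448575
risk-neutral PD = N(−d₂) = N(-2.448575) = 0.007171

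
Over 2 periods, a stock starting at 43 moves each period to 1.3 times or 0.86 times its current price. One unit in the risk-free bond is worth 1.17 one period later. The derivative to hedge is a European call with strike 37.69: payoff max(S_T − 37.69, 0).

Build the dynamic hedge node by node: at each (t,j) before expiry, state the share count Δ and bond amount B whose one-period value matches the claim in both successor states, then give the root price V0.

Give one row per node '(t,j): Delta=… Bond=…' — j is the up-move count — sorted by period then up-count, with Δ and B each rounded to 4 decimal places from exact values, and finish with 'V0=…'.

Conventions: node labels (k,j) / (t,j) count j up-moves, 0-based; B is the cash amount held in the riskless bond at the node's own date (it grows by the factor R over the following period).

(0,0): Delta=0.9214 Bond=-23.7788
(1,0): Delta=0.6382 Bond=-17.3470
(1,1): Delta=1.0000 Bond=-32.2137
V0=15.8424

Since d<R<u, set p* = (R−d)/(u−d) = 0.7045; price each node as the discounted p*-expectation of its children.
Terminal payoffs: V(2,0)=0.0000, V(2,1)=10.3840, V(2,2)=34.9800
(1,0): S=36.9800. Δ = (V_up−V_dn)/(S_up−S_dn) = (10.3840−0.0000)/(48.0740−31.8028) = 0.6382. V = [p*·10.3840 + (1−p*)·0.0000]/1.17 = 6.2530. B = V − Δ·S = -17.3470.
(1,1): S=55.9000. Δ = (V_up−V_dn)/(S_up−S_dn) = (34.9800−10.3840)/(72.6700−48.0740) = 1.0000. V = [p*·34.9800 + (1−p*)·10.3840]/1.17 = 23.6863. B = V − Δ·S = -32.2137.
(0,0): S=43.0000. Δ = (V_up−V_dn)/(S_up−S_dn) = (23.6863−6.2530)/(55.9000−36.9800) = 0.9214. V = [p*·23.6863 + (1−p*)·6.2530]/1.17 = 15.8424. B = V − Δ·S = -23.7788.
As a check, the time-0 holding Δ(0,0)·S0 + B(0,0) comes to 15.8424 — exactly V0.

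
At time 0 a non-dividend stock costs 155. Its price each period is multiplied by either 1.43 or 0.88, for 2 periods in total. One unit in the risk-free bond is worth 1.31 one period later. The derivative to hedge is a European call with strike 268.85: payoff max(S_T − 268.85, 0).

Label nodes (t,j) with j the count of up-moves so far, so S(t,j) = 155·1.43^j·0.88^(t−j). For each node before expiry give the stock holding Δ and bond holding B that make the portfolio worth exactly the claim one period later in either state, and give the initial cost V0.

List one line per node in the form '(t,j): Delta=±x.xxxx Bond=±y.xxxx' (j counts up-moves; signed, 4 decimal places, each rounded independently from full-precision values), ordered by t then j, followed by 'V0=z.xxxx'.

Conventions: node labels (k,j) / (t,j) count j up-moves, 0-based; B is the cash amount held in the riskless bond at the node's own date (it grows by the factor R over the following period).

(0,0): Delta=0.3368 Bond=-35.0682
(1,0): Delta=0.0000 Bond=0.0000
(1,1): Delta=0.3946 Bond=-58.7597
V0=17.1356

The replicating-portfolio and risk-neutral prices coincide; use p* = (1.31−0.88)/(1.43−0.88) = 0.7818 for the latter.
Expiry values: V(2,0)=0.0000, V(2,1)=0.0000, V(2,2)=48.1095
Node (1,0) S=136.4000: V=(p*·0.0000+(1−p*)·0.0000)/1.31=0.0000; Δ=(0.0000−0.0000)/(195.0520−120.0320)=0.0000; B=V−Δ·S=0.0000
Node (1,1) S=221.6500: V=(p*·48.1095+(1−p*)·0.0000)/1.31=28.7121; Δ=(48.1095−0.0000)/(316.9595−195.0520)=0.3946; B=V−Δ·S=-58.7597
Node (0,0) S=155.0000: V=(p*·28.7121+(1−p*)·0.0000)/1.31=17.1356; Δ=(28.7121−0.0000)/(221.6500−136.4000)=0.3368; B=V−Δ·S=-35.0682
Sanity check at the root: Δ(0,0)·S0 + B(0,0) reproduces V0 = 17.1356.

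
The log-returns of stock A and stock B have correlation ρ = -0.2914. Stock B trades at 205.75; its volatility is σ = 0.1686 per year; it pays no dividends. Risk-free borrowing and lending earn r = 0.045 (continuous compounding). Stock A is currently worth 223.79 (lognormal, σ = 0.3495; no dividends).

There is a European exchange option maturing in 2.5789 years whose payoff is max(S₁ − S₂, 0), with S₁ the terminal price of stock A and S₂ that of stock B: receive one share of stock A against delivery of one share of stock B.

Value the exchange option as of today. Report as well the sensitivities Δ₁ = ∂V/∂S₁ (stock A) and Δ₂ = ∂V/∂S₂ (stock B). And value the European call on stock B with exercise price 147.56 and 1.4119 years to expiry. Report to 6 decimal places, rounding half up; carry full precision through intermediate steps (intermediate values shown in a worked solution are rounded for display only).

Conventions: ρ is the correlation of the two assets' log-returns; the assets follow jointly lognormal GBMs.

exchange price = 67.445592
Δ1 = 0.679747
Δ2 = -0.411543
price(stock B call K=147.56) = 67.578193

σ_eff = √(σ₁² + σ₂² − 2ρσ₁σ₂) = √(0.3495² + 0.1686² − 2·-0.2914·0.3495·0.1686) = 0.430021
d₁ = (ln(S₁/S₂) + (q₂ − q₁ + σ_eff²/2)T) / (σ_eff√T) = (ln(223.79/205.75) + (0.0 − 0.0 + 0.092459)·2.5789) / 0.690569 = 0.466990
d₂ = d₁ − σ_eff√T = 0.466990 − 0.690569 = -0.223579
N(d₁) = 0.679747,  N(d₂) = 0.411543
V = S₁·e^{−q₁T}·N(d₁) − S₂·e^{−q₂T}·N(d₂) = 152.120488 − 84.674895 = 67.445592
Δ₁ = e^{−q₁T}·N(d₁) = 0.679747;  Δ₂ = −e^{−q₂T}·N(d₂) = -0.411543
[vanilla: stock B call K=147.56]
σ√T = 0.1686·√1.4119 = 0.200336
d₁ = (ln(S/K) + (r+σ²/2)T) / (σ√T) = (ln(205.75/147.56) + (0.045+0.1686²/2)·1.4119) / 0.200336 = (0.332427 + 0.083603) / 0.200336 = 2.076657
d₂ = d₁ − σ√T = 2.076657 − 0.200336 = 1.876321
e^{−rT} = 0.938441
N(d₁) = 0.981083,  N(d₂) = 0.969694
price = S·N(d₁) − K·e^{−rT}·N(d₂) = 201.857911 − 134.279718 = 67.578193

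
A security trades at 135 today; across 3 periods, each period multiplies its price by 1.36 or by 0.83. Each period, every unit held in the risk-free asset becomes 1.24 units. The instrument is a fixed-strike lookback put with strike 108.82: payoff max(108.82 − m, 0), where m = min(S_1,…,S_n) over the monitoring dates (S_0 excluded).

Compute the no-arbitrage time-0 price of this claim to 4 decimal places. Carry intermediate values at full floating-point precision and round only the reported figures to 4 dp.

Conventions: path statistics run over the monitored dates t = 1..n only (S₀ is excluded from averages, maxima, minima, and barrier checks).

price = 0.5216

Under the martingale measure an up-move has probability p* = 0.7736; value the claim as the probability-weighted average of per-path payoffs, discounted 3 periods at R = 1.24.
Enumerate all 2^3 = 8 price paths (U = up ×1.36, D = down ×0.83); each path with k up-moves has probability p*^k·(1−p*)^(3−k).
DDD: m=77.1912, payoff=31.6288, prob=0.011607
UDD: m=126.4820, payoff=0.0000, prob=0.039657
DUD: m=112.0500, payoff=0.0000, prob=0.039657
UUD: m=183.6000, payoff=0.0000, prob=0.135494
DDU: m=93.0015, payoff=15.8185, prob=0.039657
UDU: m=152.3880, payoff=0.0000, prob=0.135494
DUU: m=112.0500, payoff=0.0000, prob=0.135494
UUU: m=183.6000, payoff=0.0000, prob=0.462939
Price = Σ prob·payoff / R^3 = 0.994424 / 1.906624 = 0.5216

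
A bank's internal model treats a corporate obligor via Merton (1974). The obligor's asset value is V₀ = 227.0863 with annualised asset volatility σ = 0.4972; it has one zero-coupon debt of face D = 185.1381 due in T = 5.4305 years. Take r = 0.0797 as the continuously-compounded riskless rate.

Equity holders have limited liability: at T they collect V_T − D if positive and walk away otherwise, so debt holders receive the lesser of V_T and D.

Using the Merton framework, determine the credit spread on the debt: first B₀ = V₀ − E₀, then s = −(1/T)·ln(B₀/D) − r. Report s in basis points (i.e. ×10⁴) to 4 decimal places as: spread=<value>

spread=572.1081

Work the structural quantities from V₀ = 227.0863 against face 185.1381:
d₁ = [ln(V₀/D) + (r + σ²/2)T] / (σ√T)
   = [ln(227.0863/185.1381) + (0.0797 + 0.5·0.4972²)·5.4305] / (0.4972·√5.4305)
   = [0.204228 + 1.104042] / 1.158647 = 1.129136
d₂ = d₁ − σ√T = 1.129136 − 1.158647 = -0.029510
N(d₁) = 0.870580,  N(d₂) = 0.488229,  e^(−rT) = 0.648683
E₀ = V₀·N(d₁) − D·e^(−rT)·N(d₂)
   = 227.0863·0.870580 − 185.1381·0.648683·0.488229 = 139.062445
B₀ = V₀ − E₀ = 227.0863 − 139.062445 = 88.023855
spread = −(1/T)·ln(B₀/D) − r = −(1/5.4305)·ln(88.023855/185.1381) − 0.0797 = 0.05721081
in basis points: 0.05721081 × 10⁴ = 572.1081 bp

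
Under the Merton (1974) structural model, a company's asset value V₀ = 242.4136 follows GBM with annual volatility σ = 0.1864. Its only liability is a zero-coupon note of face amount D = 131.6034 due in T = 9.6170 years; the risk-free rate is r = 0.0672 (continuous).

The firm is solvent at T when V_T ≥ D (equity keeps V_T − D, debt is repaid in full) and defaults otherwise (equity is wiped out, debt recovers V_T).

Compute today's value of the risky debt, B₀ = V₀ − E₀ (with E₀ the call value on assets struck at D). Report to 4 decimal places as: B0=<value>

Apply the equity-as-call identities (strike 131.6034, horizon 9.6170 years):
d₁ = [ln(V₀/D) + (r + σ²/2)T] / (σ√T)
   = [ln(242.4136/131.6034) + (0.0672 + 0.5·0.1864²)·9.6170] / (0.1864·√9.6170)
   = [0.610853 + 0.813334] / 0.578050 = 2.463775
d₂ = d₁ − σ√T = 2.463775 − 0.578050 = 1.885724
N(d₁) = 0.993126,  N(d₂) = 0.970334,  e^(−rT) = 0.524001
E₀ = V₀·N(d₁) − D·e^(−rT)·N(d₂)
   = 242.4136·0.993126 − 131.6034·0.524001·0.970334 = 173.832734
B₀ = V₀ − E₀ = 242.4136 − 173.832734 = 68.580866

B0=68.5809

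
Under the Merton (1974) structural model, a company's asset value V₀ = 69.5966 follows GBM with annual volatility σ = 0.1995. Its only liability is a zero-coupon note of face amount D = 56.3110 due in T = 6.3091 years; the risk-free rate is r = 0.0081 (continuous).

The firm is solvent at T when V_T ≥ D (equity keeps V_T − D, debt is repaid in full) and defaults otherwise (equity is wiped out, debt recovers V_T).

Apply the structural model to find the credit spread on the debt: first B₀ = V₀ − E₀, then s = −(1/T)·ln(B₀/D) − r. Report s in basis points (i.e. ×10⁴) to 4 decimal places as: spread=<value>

Apply the equity-as-call identities (strike 56.3110, horizon 6.3091 years):
d₁ = [ln(V₀/D) + (r + σ²/2)T] / (σ√T)
   = [ln(69.5966/56.3110) + (0.0081 + 0.5·0.1995²)·6.3091] / (0.1995·√6.3091)
   = [0.211826 + 0.176656] / 0.501103 = 0.775253
d₂ = d₁ − σ√T = 0.775253 − 0.501103 = 0.274151
N(d₁) = 0.780905,  N(d₂) = 0.608016,  e^(−rT) = 0.950180
E₀ = V₀·N(d₁) − D·e^(−rT)·N(d₂)
   = 69.5966·0.780905 − 56.3110·0.950180·0.608016 = 21.816097
B₀ = V₀ − E₀ = 69.5966 − 21.816097 = 47.780503
spread = −(1/T)·ln(B₀/D) − r = −(1/6.3091)·ln(47.780503/56.3110) − 0.0081 = 0.01793735
in basis points: 0.01793735 × 10⁴ = 179.3735 bp

spread=179.3735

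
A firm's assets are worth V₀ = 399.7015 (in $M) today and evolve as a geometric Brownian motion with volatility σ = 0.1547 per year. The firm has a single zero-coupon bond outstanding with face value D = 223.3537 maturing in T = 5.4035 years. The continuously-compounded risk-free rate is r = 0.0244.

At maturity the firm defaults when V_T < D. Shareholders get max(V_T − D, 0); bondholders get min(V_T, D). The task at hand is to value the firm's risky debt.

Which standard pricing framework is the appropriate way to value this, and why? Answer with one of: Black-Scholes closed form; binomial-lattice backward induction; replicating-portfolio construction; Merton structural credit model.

framework: Merton structural credit model

Key observation: the data describe a firm's assets (V₀ = 399.7015, GBM) and a single zero-coupon debt of face 223.3537, so credit quantities follow from equity-as-call in the structural model.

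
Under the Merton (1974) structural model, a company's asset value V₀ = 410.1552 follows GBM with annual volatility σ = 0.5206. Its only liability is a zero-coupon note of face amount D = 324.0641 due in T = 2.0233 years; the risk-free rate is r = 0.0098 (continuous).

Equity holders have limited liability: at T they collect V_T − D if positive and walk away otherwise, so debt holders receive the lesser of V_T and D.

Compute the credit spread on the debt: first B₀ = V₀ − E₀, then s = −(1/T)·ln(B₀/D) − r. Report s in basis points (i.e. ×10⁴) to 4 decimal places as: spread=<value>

spread=1126.5035

Equity is a call on the firm's assets struck at D = 324.0641:
d₁ = [ln(V₀/D) + (r + σ²/2)T] / (σ√T)
   = [ln(410.1552/324.0641) + (0.0098 + 0.5·0.5206²)·2.0233] / (0.5206·√2.0233)
   = [0.235594 + 0.294010] / 0.740516 = 0.715183
d₂ = d₁ − σ√T = 0.715183 − 0.740516 = -0.025333
N(d₁) = 0.762752,  N(d₂) = 0.489895,  e^(−rT) = 0.980367
E₀ = V₀·N(d₁) − D·e^(−rT)·N(d₂)
   = 410.1552·0.762752 − 324.0641·0.980367·0.489895 = 157.206287
B₀ = V₀ − E₀ = 410.1552 − 157.206287 = 252.948913
spread = −(1/T)·ln(B₀/D) − r = −(1/2.0233)·ln(252.948913/324.0641) − 0.0098 = 0.11265035
in basis points: 0.11265035 × 10⁴ = 1126.5035 bp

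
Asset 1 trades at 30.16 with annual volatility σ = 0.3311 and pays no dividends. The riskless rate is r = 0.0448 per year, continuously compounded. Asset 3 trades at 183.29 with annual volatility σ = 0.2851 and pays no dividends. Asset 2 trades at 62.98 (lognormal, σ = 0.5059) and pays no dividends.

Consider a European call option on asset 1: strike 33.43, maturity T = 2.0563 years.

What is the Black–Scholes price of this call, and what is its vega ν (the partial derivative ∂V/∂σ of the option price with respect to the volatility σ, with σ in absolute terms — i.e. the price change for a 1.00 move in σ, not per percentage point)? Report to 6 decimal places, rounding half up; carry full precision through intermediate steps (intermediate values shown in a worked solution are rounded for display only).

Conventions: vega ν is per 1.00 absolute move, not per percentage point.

price = 5.527768
ν = 16.860976

σ√T = 0.3311·√2.0563 = 0.474791
d₁ = (ln(S/K) + (r+σ²/2)T) / (σ√T) = (ln(30.16/33.43) + (0.0448+0.3311²/2)·2.0563) / 0.474791 = (-0.102937 + 0.204835) / 0.474791 = 0.214617
d₂ = d₁ − σ√T = 0.214617 − 0.474791 = -0.260174
e^{−rT} = 0.911994
N(d₁) = 0.584967,  N(d₂) = 0.397365
Call price V = S·N(d₁) − K·e^{−rT}·N(d₂) = 17.642608 − 12.114840 = 5.527768
φ(d₁) = (1/√(2π))·e^{−d₁²/2} = 0.389860
ν = S·φ(d₁)·√T = 16.860976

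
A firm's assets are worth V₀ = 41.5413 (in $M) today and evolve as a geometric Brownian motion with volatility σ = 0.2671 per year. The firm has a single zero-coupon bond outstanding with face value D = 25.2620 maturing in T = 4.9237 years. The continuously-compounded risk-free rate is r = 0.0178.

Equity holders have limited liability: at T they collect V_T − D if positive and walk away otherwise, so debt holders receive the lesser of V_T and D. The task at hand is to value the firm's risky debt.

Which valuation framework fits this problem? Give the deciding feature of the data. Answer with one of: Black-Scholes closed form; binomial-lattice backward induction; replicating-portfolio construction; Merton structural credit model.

framework: Merton structural credit model

Key observation: with the firm-asset dynamics (V₀ = 41.5413) and a single zero-coupon liability of face 25.2620 given, debt value, spread, and default probability all derive from the option view of the balance sheet.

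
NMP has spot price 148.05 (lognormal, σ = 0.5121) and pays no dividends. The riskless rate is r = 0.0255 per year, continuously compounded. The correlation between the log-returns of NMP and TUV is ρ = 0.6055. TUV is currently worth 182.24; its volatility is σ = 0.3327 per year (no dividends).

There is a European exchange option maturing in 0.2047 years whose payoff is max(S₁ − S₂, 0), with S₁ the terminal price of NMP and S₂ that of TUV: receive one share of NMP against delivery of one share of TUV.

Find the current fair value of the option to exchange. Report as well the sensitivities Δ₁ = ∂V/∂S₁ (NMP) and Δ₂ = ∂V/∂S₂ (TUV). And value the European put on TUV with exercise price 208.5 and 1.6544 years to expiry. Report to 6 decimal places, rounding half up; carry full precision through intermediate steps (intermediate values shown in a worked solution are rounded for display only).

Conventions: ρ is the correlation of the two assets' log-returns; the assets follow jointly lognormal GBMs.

σ_eff = √(σ₁² + σ₂² − 2ρσ₁σ₂) = √(0.5121² + 0.3327² − 2·0.6055·0.5121·0.3327) = 0.408180
d₁ = (ln(S₁/S₂) + (q₂ − q₁ + σ_eff²/2)T) / (σ_eff√T) = (ln(148.05/182.24) + (0.0 − 0.0 + 0.083305)·0.2047) / 0.184676 = -1.032738
d₂ = d₁ − σ_eff√T = -1.032738 − 0.184676 = -1.217414
N(d₁) = 0.150863,  N(d₂) = 0.111723
V = S₁·e^{−q₁T}·N(d₁) − S₂·e^{−q₂T}·N(d₂) = 22.335322 − 20.360483 = 1.974839
Δ₁ = e^{−q₁T}·N(d₁) = 0.150863;  Δ₂ = −e^{−q₂T}·N(d₂) = -0.111723
[vanilla: TUV put K=208.5]
σ√T = 0.3327·√1.6544 = 0.427930
d₁ = (ln(S/K) + (r+σ²/2)T) / (σ√T) = (ln(182.24/208.5) + (0.0255+0.3327²/2)·1.6544) / 0.427930 = (-0.134615 + 0.133749) / 0.427930 = -0.002022
d₂ = d₁ − σ√T = -0.002022 − 0.427930 = -0.429952
e^{−rT} = 0.958690
N(−d₁) = 0.500807,  N(−d₂) = 0.666385
price = K·e^{−rT}·N(−d₂) − S·N(−d₁) = 133.201598 − 91.266986 = 41.934612

exchange price = 1.974839
Δ1 = 0.150863
Δ2 = -0.111723
price(TUV put K=208.5) = 41.934612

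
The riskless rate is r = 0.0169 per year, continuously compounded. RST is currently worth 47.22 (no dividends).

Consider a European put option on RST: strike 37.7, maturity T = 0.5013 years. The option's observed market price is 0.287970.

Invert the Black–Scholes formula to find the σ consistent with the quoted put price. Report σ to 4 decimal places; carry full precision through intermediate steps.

At σ = 0.2426 the Black–Scholes value reproduces the quote:
σ√T = 0.2426·√0.5013 = 0.171767
d₁ = (ln(S/K) + (r+σ²/2)T) / (σ√T) = (ln(47.22/37.7) + (0.0169+0.2426²/2)·0.5013) / 0.171767 = (0.225157 + 0.023224) / 0.171767 = 1.446037
d₂ = d₁ − σ√T = 1.446037 − 0.171767 = 1.274270
e^{−rT} = 0.991564
N(−d₁) = 0.074083,  N(−d₂) = 0.101284
V = K·e^{−rT}·N(−d₂) − S·N(−d₁) = 3.786190 − 3.498220 = 0.287970 (the observed quote) — the price is monotone increasing in volatility, hence this σ is the only solution

sigma = 0.2426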